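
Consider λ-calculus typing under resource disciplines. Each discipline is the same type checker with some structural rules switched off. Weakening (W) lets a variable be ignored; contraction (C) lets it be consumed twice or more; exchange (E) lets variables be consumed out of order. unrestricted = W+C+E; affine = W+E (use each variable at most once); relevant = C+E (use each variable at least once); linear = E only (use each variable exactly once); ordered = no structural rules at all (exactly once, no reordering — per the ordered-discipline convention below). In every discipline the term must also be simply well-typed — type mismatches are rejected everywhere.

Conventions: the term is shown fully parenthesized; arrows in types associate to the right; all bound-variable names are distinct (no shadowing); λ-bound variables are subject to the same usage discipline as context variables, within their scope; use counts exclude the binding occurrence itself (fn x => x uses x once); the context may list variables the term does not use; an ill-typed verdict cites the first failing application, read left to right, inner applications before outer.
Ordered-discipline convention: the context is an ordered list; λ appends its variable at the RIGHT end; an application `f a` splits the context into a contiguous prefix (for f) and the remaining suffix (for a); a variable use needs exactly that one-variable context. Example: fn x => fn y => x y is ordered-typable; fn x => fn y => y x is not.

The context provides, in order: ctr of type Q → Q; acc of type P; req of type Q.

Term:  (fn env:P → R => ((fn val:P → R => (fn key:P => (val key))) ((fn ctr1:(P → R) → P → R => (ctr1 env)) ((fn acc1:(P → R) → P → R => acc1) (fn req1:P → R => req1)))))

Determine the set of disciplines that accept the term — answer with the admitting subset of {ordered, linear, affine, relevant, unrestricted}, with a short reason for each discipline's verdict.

admitting disciplines: affine, unrestricted
counts: ctr: 0×; acc: 0×; req: 0×; env (λ-bound): 1×; val (λ-bound): 1×; key (λ-bound): 1×; ctr1 (λ-bound): 1×; acc1 (λ-bound): 1×; req1 (λ-bound): 1×
order of uses: val, key, ctr1, env, acc1, req1
typing: ✓ — (P → R) → P → R
ordered: ✗, ctr, acc, req never used (weakening)
linear: ✗, ctr, acc, req never used (weakening)
affine: ✓, ctr, acc, req, env, val, key, ctr1, acc1, req1: no repeats, contraction unneeded
relevant: ✗, ctr, acc, req never used (weakening)
unrestricted: ✓, type-checks ((P → R) → P → R) and nothing is barred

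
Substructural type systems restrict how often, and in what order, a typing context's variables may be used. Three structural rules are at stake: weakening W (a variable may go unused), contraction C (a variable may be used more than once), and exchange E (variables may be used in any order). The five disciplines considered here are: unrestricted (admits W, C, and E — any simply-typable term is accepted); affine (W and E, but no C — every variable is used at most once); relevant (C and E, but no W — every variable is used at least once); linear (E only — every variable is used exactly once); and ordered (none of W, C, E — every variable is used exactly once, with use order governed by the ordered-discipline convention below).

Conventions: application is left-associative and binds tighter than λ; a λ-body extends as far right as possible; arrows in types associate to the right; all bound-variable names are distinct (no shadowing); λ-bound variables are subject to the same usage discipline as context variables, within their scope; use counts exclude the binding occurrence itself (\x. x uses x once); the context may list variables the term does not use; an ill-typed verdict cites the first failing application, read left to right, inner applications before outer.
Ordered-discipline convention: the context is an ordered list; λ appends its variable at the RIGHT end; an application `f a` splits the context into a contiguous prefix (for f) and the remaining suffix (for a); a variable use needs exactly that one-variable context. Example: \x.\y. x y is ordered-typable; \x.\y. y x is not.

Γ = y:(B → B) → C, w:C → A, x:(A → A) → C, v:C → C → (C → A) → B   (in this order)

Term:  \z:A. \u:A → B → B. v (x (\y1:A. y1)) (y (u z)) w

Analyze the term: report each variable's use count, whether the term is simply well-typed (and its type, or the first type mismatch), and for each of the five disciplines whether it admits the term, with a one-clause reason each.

counts: y: 1; w: 1; x: 1; v: 1; z [bound]: 1; u [bound]: 1; y1 [bound]: 1
uses in reading order: v, x, y1, y, u, z, w
typing: well-typed — term : A → (A → B → B) → B
ordered: ✗ — no contiguous prefix/suffix split fits v, x, y1, y, u, z, w
linear: ✓ — single use per variable (y, w, x, v, z, u, y1)
affine: ✓ — at most one use each (y, w, x, v, z, u, y1)
relevant: ✓ — none of y, w, x, v, z, u, y1 goes unused
unrestricted: ✓ — type-checks (A → (A → B → B) → B) and nothing is barred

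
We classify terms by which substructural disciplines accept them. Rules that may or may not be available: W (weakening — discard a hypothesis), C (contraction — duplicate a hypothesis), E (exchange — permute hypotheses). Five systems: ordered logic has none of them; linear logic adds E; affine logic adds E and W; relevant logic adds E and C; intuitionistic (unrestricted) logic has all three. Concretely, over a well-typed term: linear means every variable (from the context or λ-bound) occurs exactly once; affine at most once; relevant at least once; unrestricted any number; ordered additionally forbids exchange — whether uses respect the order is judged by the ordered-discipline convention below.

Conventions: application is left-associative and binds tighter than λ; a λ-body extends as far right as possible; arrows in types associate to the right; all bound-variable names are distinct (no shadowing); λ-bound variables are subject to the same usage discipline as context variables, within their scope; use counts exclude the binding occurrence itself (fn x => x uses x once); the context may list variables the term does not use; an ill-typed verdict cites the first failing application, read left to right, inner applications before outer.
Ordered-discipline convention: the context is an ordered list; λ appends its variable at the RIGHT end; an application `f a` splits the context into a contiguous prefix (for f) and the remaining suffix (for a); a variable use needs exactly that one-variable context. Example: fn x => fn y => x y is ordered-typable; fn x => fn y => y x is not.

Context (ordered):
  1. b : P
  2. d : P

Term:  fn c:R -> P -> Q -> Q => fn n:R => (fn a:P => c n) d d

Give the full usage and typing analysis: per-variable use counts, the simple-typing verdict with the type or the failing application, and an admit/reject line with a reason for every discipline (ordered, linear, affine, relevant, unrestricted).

use counts: b: 0×, d: 2×, c (λ-bound): 1×, n (λ-bound): 1×, a (λ-bound): 0×
left-to-right use order: c, n, d, d
typing: well-typed — term : (R -> P -> Q -> Q) -> R -> Q -> Q
ordered: ✗ — repeated use of d ×2; b, a never used (weakening)
linear: ✗ — repeated use of d ×2; b, a never used (weakening)
affine: ✗ — repeated use of d ×2
relevant: ✗ — b, a never used (weakening)
unrestricted: ✓ — simply typable at (R -> P -> Q -> Q) -> R -> Q -> Q; W, C, E all held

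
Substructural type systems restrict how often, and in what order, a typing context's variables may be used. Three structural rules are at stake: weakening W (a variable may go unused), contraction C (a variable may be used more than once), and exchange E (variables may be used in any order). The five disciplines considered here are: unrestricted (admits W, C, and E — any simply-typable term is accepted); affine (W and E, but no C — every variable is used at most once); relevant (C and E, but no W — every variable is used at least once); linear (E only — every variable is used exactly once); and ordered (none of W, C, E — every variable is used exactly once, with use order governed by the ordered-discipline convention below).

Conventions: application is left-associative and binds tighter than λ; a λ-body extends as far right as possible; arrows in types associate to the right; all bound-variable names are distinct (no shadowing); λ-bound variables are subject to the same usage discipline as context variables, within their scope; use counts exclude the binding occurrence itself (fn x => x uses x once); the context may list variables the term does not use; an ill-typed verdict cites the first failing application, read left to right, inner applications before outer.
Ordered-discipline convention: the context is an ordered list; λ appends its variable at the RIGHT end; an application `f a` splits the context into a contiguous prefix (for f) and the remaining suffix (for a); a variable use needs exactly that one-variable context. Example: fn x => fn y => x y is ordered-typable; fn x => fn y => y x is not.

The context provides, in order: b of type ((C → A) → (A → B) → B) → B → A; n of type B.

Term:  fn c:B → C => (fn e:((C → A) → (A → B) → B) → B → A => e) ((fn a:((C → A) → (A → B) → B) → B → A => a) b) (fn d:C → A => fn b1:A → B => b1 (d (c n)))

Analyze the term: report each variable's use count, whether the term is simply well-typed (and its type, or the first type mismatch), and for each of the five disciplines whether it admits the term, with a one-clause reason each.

variable uses: b: 1×; n: 1×; c (bound): 1×; e (bound): 1×; a (bound): 1×; d (bound): 1×; b1 (bound): 1×
uses in reading order: e, a, b, b1, d, c, n
typing: well-typed — term : (B → C) → B → A
ordered: ✗, no ordered split (uses run e, a, b, b1, d, c, n)
linear: ✓, b, n, c, e, a, d, b1: one use apiece
affine: ✓, no duplicate uses among b, n, c, e, a, d, b1
relevant: ✓, b, n, c, e, a, d, b1: all used, weakening unneeded
unrestricted: ✓, simply typable at (B → C) → B → A; W, C, E all held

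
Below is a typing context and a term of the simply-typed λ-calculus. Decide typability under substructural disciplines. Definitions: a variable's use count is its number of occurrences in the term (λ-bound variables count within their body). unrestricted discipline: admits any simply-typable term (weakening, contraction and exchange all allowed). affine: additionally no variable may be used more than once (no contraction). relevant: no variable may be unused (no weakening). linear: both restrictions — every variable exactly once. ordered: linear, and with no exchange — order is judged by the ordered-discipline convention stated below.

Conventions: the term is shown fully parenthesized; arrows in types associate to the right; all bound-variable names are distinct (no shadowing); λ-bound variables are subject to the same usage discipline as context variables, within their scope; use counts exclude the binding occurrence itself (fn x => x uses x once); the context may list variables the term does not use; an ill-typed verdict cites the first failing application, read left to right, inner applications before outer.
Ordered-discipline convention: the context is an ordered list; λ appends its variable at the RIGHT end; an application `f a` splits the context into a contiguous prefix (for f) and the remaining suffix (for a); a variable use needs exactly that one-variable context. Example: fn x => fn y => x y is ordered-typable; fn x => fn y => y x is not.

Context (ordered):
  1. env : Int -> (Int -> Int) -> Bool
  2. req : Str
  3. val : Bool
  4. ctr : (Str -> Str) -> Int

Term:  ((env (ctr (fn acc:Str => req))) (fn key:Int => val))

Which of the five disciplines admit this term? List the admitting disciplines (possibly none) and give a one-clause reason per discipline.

admitting disciplines: none
use counts: env=1; req=1; val=1; ctr=1; acc (bound)=0; key (bound)=0
order of uses: env, ctr, req, val
typing: ill-typed: a function awaiting Int -> Int gets Int -> Bool
ordered ✗ (the type mismatch rejects it)
linear ✗ (not simply typable)
affine ✗ (fails simple typing)
relevant ✗ (a type mismatch blocks all five)
unrestricted ✗ (the type mismatch rejects it)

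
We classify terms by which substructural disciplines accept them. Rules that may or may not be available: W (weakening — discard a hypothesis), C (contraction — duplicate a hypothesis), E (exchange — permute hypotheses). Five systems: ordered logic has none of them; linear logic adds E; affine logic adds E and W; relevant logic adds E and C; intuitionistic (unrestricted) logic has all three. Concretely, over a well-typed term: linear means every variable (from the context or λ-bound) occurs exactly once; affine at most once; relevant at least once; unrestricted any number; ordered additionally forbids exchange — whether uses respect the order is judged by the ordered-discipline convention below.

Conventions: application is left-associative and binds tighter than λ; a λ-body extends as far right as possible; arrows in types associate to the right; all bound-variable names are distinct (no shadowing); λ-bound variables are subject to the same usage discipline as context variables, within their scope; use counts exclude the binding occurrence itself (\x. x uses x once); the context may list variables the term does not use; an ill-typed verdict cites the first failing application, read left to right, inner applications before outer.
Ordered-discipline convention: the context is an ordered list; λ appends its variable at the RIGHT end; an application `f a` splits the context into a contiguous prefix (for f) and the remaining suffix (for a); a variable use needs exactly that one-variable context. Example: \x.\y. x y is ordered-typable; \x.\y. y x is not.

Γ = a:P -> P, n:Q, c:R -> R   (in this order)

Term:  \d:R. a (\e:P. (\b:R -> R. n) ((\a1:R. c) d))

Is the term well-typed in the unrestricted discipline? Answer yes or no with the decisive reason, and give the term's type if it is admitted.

no — not simply typable
variable uses: a ×1; n ×1; c ×1; d (bound) ×1; e (bound) ×0; b (bound) ×0; a1 (bound) ×0
uses in reading order: a, n, c, d
typing: ill-typed: an application expects P but receives P -> Q
across the five disciplines: ordered ✗ | linear ✗ | affine ✗ | relevant ✗ | unrestricted ✗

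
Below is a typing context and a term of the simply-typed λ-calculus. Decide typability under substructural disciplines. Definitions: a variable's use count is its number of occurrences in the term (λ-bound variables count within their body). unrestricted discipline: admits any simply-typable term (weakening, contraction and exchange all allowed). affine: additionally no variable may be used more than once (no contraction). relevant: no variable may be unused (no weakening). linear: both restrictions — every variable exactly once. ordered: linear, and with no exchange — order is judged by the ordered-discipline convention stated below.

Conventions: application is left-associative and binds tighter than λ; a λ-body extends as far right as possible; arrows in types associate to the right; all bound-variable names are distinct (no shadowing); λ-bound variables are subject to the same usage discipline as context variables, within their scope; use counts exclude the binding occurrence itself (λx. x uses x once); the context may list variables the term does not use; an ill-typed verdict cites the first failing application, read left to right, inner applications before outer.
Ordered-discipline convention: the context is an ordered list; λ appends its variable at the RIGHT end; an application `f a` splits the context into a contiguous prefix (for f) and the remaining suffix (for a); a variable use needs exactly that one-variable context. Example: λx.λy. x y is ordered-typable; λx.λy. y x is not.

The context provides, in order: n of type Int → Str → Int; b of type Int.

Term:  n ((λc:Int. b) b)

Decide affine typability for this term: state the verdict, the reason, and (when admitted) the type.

no — b ×2 used more than once (contraction)
counts: n: 1×; b: 2×; c [bound]: 0×
uses in reading order: n, b, b
typing: the term checks, with type Str → Int
summary: ordered ✗ · linear ✗ · affine ✗ · relevant ✗ · unrestricted ✓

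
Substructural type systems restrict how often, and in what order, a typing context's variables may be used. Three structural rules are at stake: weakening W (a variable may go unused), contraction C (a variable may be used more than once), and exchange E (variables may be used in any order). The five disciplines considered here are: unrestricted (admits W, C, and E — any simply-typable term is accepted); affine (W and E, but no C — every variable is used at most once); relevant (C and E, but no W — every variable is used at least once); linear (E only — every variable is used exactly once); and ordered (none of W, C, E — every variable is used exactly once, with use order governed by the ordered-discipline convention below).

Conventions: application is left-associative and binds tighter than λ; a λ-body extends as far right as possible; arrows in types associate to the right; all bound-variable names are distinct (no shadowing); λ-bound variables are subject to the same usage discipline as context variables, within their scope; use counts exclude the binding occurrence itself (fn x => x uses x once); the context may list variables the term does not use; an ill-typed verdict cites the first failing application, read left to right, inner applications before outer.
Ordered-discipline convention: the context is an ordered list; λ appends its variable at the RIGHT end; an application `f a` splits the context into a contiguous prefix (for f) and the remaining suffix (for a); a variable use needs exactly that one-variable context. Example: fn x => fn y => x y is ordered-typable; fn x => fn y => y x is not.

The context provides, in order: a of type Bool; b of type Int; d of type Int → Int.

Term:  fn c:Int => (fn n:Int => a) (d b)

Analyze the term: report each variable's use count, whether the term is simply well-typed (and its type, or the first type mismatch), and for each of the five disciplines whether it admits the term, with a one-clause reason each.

usage: a ×1; b ×1; d ×1; c [bound] ×0; n [bound] ×0
left-to-right use order: a, d, b
typing: well-typed — term : Int → Bool
ordered: ✗, unused: c, n — weakening required
linear: ✗, unused: c, n — weakening required
affine: ✓, none of a, b, d, c, n used more than once
relevant: ✗, unused: c, n — weakening required
unrestricted: ✓, type-checks (Int → Bool) and nothing is barred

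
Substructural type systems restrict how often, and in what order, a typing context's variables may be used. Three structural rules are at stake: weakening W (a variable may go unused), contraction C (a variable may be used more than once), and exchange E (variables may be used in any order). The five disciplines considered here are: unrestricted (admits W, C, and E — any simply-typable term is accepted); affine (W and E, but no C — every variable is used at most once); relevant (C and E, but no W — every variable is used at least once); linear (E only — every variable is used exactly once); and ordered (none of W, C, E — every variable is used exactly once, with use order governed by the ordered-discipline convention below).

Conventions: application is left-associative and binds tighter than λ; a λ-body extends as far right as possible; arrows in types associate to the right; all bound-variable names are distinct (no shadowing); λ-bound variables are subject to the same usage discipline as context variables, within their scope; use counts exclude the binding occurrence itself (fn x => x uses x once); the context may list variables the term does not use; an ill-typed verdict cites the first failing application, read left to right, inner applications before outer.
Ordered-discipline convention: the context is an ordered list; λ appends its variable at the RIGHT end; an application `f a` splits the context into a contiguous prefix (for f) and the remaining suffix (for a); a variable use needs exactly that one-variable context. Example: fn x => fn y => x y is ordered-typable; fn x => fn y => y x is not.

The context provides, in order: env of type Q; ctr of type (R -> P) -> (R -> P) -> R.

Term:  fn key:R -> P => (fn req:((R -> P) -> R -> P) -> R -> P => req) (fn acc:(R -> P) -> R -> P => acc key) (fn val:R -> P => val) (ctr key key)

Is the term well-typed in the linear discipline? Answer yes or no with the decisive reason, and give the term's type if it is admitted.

no — needs contraction — key ×3; unused: env — weakening required
use counts: env: 0×, ctr: 1×, key (bound): 3×, req (bound): 1×, acc (bound): 1×, val (bound): 1×
uses in reading order: req, acc, key, val, ctr, key, key
typing: ✓ — (R -> P) -> P
summary: ordered ✗ | linear ✗ | affine ✗ | relevant ✗ | unrestricted ✓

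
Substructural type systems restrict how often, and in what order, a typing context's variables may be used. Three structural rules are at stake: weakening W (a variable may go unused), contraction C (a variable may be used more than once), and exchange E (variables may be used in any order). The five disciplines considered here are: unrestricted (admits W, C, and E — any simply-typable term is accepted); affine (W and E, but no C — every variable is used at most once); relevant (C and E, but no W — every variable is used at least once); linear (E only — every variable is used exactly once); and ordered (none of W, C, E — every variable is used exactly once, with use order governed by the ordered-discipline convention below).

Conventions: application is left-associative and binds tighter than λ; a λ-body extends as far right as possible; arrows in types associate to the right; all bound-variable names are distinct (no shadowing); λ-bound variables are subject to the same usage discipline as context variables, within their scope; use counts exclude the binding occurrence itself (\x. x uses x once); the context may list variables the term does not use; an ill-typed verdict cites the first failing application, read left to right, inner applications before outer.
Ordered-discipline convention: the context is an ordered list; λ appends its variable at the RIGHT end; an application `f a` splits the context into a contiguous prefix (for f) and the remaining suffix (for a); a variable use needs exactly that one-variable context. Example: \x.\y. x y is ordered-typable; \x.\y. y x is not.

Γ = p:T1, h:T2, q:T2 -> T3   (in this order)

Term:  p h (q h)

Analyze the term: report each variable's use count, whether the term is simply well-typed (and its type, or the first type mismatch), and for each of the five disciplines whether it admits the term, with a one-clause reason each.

usage: p: 1, h: 2, q: 1
use order (left to right): p, h, q, h
typing: ill-typed: non-arrow in function slot: T1
ordered ✗ (not simply typable)
linear ✗ (fails simple typing)
affine ✗ (a type mismatch blocks all five)
relevant ✗ (the type mismatch rejects it)
unrestricted ✗ (not simply typable)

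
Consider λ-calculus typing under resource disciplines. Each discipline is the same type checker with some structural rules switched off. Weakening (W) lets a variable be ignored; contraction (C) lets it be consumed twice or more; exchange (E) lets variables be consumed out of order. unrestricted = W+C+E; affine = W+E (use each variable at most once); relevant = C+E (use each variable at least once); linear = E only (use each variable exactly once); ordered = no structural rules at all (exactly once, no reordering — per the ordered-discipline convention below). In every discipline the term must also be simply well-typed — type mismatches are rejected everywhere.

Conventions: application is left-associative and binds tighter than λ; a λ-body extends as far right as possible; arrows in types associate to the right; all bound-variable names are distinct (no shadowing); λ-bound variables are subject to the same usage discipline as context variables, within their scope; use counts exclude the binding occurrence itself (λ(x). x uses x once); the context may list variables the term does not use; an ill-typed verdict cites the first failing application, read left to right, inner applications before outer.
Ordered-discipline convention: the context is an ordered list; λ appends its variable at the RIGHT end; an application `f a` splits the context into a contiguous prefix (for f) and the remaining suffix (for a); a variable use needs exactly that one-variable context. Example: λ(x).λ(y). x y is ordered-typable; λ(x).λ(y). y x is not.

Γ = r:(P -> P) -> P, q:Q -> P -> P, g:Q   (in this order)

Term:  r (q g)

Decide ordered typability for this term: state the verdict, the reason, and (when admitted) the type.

yes — one use each (r, q, g); ordered split holds; term : P
usage: r: 1; q: 1; g: 1
uses in reading order: r, q, g
typing: well-typed at P
summary: ordered ✓, linear ✓, affine ✓, relevant ✓, unrestricted ✓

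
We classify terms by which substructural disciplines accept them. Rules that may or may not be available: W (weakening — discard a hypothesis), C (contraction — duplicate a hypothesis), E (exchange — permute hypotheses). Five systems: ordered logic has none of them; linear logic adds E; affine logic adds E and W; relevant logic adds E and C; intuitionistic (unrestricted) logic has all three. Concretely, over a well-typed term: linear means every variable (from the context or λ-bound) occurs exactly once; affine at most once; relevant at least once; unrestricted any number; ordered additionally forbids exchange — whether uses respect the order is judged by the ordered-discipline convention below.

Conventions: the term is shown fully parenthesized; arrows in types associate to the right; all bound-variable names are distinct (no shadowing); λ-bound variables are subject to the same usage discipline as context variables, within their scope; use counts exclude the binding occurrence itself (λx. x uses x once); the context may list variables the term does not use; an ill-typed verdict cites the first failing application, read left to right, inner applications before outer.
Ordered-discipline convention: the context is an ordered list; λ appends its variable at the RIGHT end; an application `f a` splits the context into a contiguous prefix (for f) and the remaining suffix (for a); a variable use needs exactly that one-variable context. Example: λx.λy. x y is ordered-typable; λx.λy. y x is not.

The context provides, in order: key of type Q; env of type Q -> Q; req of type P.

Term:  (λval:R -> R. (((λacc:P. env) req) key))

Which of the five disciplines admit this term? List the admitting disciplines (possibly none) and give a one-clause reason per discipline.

admitted in: affine, unrestricted
variable uses: key ×1, env ×1, req ×1, val [bound] ×0, acc [bound] ×0
left-to-right use order: env, req, key
typing: well-typed at (R -> R) -> Q
ordered: ✗, needs weakening: val, acc unused
linear: ✗, needs weakening: val, acc unused
affine: ✓, key, env, req, val, acc: no repeats, contraction unneeded
relevant: ✗, needs weakening: val, acc unused
unrestricted: ✓, type-checks ((R -> R) -> Q) and nothing is barred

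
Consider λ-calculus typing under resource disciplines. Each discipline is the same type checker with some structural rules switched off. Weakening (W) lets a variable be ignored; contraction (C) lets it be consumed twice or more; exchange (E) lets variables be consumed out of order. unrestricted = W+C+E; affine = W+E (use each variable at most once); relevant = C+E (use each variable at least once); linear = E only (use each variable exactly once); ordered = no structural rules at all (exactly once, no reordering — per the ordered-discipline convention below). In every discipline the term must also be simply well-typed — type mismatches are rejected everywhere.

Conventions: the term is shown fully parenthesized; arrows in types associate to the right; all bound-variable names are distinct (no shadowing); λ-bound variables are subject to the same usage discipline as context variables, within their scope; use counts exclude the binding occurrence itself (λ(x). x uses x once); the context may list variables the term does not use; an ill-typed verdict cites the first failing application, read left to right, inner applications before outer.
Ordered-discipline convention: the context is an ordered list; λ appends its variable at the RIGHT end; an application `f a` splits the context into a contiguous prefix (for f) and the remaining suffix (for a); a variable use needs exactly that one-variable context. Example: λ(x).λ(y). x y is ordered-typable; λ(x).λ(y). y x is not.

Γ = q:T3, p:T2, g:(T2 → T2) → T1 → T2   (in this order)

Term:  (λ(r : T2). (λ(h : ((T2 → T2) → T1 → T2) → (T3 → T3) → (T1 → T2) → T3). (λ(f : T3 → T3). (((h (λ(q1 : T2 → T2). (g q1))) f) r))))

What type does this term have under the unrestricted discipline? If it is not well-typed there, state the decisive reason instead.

not well-typed under unrestricted — not simply typable
usage: q ×0, p ×0, g ×1, r (bound) ×1, h (bound) ×1, f (bound) ×1, q1 (bound) ×1
left-to-right use order: h, g, q1, f, r
typing: ill-typed: a function awaiting T1 → T2 gets T2
across the five disciplines: ordered ✗, linear ✗, affine ✗, relevant ✗, unrestricted ✗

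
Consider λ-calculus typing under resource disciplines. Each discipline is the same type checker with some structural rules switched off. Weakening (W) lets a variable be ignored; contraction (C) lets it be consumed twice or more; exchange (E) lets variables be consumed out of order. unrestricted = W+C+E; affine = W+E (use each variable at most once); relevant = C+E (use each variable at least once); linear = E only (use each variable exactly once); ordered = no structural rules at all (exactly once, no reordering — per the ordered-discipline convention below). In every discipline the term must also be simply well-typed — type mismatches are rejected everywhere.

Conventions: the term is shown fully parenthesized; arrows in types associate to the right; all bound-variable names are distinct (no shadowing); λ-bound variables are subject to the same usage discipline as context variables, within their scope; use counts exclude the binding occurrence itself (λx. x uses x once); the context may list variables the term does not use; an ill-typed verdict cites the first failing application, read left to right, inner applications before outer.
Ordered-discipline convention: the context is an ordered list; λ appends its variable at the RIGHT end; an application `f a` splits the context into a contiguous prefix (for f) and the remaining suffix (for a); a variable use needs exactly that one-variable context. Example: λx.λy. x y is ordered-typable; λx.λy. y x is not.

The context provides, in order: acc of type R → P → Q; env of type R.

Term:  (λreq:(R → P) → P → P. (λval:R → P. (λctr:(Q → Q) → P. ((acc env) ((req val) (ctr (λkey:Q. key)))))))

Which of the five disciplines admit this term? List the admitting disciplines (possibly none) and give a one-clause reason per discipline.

admitted in: ordered, linear, affine, relevant, unrestricted
usage: acc: 1, env: 1, req (λ-bound): 1, val (λ-bound): 1, ctr (λ-bound): 1, key (λ-bound): 1
left-to-right use order: acc, env, req, val, ctr, key
typing: the term checks, with type ((R → P) → P → P) → (R → P) → ((Q → Q) → P) → Q
ordered ✓ (acc, env, req, val, ctr, key once each; derivable with no W/C/E)
linear ✓ (each of acc, env, req, val, ctr, key used exactly once)
affine ✓ (no duplicate uses among acc, env, req, val, ctr, key)
relevant ✓ (at least one use each (acc, env, req, val, ctr, key))
unrestricted ✓ (simply typable at ((R → P) → P → P) → (R → P) → ((Q → Q) → P) → Q; W, C, E all held)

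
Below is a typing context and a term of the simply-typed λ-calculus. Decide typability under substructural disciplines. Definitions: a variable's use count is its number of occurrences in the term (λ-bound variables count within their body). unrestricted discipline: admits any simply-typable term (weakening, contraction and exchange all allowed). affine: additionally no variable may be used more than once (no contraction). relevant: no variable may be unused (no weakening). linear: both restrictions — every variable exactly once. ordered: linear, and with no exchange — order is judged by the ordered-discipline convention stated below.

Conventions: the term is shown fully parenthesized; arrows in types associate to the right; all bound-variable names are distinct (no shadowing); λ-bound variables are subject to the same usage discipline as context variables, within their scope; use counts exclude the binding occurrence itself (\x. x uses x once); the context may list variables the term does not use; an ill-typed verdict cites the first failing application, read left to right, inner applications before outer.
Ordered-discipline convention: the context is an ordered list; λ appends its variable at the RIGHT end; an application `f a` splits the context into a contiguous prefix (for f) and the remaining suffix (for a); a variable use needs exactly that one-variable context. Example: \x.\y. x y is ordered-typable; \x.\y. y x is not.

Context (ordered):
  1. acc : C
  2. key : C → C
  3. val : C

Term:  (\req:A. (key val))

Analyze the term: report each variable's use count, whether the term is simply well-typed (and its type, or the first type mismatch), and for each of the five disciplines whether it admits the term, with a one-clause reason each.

use counts: acc: 0; key: 1; val: 1; req (bound): 0
left-to-right use order: key, val
typing: well-typed — term : A → C
ordered ✗ (acc, req left unused)
linear ✗ (acc, req left unused)
affine ✓ (acc, key, val, req: no repeats, contraction unneeded)
relevant ✗ (acc, req left unused)
unrestricted ✓ (well-typed at A → C; no restrictions here)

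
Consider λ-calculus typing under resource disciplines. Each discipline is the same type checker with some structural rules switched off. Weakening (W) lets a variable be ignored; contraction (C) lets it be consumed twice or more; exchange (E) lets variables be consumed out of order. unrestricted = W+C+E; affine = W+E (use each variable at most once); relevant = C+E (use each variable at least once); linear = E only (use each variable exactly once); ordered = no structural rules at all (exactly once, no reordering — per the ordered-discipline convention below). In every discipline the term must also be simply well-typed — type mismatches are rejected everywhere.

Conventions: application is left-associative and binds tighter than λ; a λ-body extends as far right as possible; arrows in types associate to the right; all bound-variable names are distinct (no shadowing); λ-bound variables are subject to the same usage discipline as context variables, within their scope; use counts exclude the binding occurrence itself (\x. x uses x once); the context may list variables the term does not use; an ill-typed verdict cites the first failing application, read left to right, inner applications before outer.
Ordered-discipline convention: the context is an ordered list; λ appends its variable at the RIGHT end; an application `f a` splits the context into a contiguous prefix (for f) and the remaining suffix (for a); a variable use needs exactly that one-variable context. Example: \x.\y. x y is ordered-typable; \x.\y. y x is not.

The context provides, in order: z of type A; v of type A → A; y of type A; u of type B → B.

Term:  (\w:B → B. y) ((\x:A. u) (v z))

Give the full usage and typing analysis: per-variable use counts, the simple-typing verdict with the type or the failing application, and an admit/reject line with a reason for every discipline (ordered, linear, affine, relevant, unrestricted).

usage: z=1; v=1; y=1; u=1; w [bound]=0; x [bound]=0
order of uses: y, u, v, z
typing: well-typed at A
ordered: ✗ — unused: w, x — weakening required
linear: ✗ — unused: w, x — weakening required
affine: ✓ — none of z, v, y, u, w, x used more than once
relevant: ✗ — unused: w, x — weakening required
unrestricted: ✓ — typability at A is all that's needed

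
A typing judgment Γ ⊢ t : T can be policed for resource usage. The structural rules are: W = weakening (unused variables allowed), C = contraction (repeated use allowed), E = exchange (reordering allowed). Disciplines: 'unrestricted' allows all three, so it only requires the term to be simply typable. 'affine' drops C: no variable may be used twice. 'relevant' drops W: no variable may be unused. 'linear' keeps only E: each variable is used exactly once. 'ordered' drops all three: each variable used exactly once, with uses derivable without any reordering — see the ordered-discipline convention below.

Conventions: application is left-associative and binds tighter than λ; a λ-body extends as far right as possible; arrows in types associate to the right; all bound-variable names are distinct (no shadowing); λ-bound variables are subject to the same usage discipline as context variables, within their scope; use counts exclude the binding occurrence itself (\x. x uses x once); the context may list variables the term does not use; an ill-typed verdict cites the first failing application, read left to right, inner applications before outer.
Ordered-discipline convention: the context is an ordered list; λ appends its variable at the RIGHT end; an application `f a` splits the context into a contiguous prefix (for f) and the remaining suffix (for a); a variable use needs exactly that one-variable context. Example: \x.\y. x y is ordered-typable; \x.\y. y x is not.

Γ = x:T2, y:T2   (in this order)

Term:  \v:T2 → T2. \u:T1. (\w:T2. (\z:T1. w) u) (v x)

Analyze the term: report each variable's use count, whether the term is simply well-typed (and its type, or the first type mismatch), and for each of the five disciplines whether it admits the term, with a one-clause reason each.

use counts: x ×1, y ×0, v (bound) ×1, u (bound) ×1, w (bound) ×1, z (bound) ×0
uses in reading order: w, u, v, x
typing: the term checks, with type (T2 → T2) → T1 → T2
ordered ✗ (unused: y, z — weakening required)
linear ✗ (unused: y, z — weakening required)
affine ✓ (none of x, y, v, u, w, z used more than once)
relevant ✗ (unused: y, z — weakening required)
unrestricted ✓ (well-typed at (T2 → T2) → T1 → T2; no restrictions here)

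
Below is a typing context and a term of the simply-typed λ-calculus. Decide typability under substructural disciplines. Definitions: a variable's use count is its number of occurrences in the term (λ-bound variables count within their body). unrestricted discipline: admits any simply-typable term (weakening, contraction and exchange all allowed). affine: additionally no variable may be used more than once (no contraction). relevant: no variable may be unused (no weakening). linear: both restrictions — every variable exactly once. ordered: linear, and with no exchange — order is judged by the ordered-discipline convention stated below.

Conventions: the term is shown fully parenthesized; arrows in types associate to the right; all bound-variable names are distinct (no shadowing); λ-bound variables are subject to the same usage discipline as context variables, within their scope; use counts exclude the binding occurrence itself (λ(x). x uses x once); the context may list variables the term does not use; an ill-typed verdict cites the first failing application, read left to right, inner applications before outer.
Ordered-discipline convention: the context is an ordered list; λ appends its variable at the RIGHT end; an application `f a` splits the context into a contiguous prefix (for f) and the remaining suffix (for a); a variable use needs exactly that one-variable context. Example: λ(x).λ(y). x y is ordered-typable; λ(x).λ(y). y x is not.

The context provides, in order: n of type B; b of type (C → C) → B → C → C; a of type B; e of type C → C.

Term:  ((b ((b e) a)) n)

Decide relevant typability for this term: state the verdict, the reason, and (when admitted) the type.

yes — n, b, a, e: all used, weakening unneeded; term : C → C
counts: n ×1, b ×2, a ×1, e ×1
use order (left to right): b, b, e, a, n
typing: well-typed — term : C → C
per-discipline verdicts: ordered ✗; linear ✗; affine ✗; relevant ✓; unrestricted ✓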